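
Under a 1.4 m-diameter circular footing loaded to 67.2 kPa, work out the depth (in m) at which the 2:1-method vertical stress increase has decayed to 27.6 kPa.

2:1 spreading — at depth z the loaded area has grown by z in each plan dimension:
qD²/(D+z)² = Δσ_z ⇒ z = D(√(q/Δσ_z) − 1) = 1.4×(√(67.2/27.6) − 1) = 0.7845 m

z ≈ 0.785 m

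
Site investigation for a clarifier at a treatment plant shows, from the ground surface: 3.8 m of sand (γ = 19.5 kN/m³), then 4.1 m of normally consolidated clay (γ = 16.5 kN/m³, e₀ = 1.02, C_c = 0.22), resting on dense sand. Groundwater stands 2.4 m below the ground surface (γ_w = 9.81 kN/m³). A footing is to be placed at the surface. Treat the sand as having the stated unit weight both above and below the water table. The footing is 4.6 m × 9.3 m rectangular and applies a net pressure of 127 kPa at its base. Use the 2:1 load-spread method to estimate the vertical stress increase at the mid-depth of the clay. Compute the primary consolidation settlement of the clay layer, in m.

Mid-depth of clay below the ground surface: z = 3.8 + 4.1/2 = 5.85 m.
Total vertical stress at mid-clay: σ_v = 19.5×3.8 + 16.5×2.05 = 107.92 kPa.
Pore pressure: u = 9.81×(5.85 − 2.4) = 33.845 kPa.
Initial effective stress: σ'_0 = σ_v − u = 107.92 − 33.845 = 74.075 kPa.
Stress increase at mid-clay by the 2:1 spreading method:
Δσ = qBL/((B+z)(L+z)) = 127×4.6×9.3/((4.6+5.85)(9.3+5.85)) = 34.317 kPa
Final effective stress: σ'_f = σ'_0 + Δσ = 74.075 + 34.317 = 108.39 kPa.
Normally consolidated clay, so the full stress increment lies on the virgin compression line:
S_c = C_c·H/(1+e₀)·log₁₀(σ'_f/σ'_0) = 0.22×4.1/(1+1.02)×log₁₀(108.39/74.075)
    = 0.44653 × 0.16532 = 0.07382 m

S_c ≈ 0.0738 m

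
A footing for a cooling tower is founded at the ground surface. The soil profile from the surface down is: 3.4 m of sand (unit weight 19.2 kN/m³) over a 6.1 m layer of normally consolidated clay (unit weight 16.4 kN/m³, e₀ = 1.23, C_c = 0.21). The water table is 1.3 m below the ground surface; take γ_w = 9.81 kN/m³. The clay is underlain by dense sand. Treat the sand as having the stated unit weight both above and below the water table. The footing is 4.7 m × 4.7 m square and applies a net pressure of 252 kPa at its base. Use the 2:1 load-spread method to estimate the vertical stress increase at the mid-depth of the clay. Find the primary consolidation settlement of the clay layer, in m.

Mid-depth of clay below the ground surface: z = 3.4 + 6.1/2 = 6.45 m.
Total vertical stress at mid-clay: σ_v = 19.2×3.4 + 16.4×3.05 = 115.3 kPa.
Pore pressure: u = 9.81×(6.45 − 1.3) = 50.522 kPa.
Initial effective stress: σ'_0 = σ_v − u = 115.3 − 50.522 = 64.778 kPa.
Stress increase at mid-clay by the 2:1 spreading method:
Δσ = qBL/((B+z)(L+z)) = 252×4.7×4.7/((4.7+6.45)(4.7+6.45)) = 44.776 kPa
Final effective stress: σ'_f = σ'_0 + Δσ = 64.778 + 44.776 = 109.55 kPa.
Normally consolidated clay, so the full stress increment lies on the virgin compression line:
S_c = C_c·H/(1+e₀)·log₁₀(σ'_f/σ'_0) = 0.21×6.1/(1+1.23)×log₁₀(109.55/64.778)
    = 0.57444 × 0.22818 = 0.1311 m

S_c ≈ 0.131 m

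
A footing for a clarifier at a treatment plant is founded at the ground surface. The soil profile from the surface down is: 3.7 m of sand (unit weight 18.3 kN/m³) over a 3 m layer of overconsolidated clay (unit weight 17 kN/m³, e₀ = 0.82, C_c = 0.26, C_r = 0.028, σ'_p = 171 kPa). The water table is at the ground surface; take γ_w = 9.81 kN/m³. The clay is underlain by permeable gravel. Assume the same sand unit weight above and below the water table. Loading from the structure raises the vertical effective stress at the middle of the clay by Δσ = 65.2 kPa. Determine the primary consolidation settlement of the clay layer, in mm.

S_c ≈ 18.7 mm

Mid-depth of clay below the ground surface: z = 3.7 + 3/2 = 5.2 m.
Total vertical stress at mid-clay: σ_v = 18.3×3.7 + 17×1.5 = 93.21 kPa.
Pore pressure: u = 9.81×(5.2 − 0) = 51.012 kPa.
Initial effective stress: σ'_0 = σ_v − u = 93.21 − 51.012 = 42.198 kPa.
Final effective stress: σ'_f = 42.198 + 65.2 = 107.4 kPa.
σ'_f = 107.4 ≤ σ'_p = 171 kPa, so the clay remains overconsolidated and only the recompression index applies:
S_c = C_r·H/(1+e₀)·log₁₀(σ'_f/σ'_0) = 0.028×3/1.82×log₁₀(107.4/42.198)
    = 0.046155 × 0.40571 = 0.01873 m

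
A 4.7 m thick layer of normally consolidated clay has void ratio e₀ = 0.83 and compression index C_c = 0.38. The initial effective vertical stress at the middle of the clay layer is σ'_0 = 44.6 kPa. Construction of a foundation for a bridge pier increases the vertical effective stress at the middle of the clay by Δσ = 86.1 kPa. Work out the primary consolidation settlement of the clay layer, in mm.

Final effective stress: σ'_f = σ'_0 + Δσ = 44.6 + 86.1 = 130.7 kPa.
Normally consolidated clay, so the full stress increment lies on the virgin compression line:
S_c = C_c·H/(1+e₀)·log₁₀(σ'_f/σ'_0) = 0.38×4.7/(1+0.83)×log₁₀(130.7/44.6)
    = 0.97596 × 0.46694 = 0.4557 m

S_c ≈ 456 mm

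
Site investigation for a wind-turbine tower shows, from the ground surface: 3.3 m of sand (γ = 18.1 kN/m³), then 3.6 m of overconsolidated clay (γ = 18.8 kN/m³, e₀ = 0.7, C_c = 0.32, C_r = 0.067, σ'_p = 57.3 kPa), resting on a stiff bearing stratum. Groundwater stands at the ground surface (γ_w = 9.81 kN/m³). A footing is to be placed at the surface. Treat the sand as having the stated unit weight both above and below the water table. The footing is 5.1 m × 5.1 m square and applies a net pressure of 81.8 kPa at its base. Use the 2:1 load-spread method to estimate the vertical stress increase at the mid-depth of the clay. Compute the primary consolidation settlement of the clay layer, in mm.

S_c ≈ 49.4 mm

Mid-depth of clay below the ground surface: z = 3.3 + 3.6/2 = 5.1 m.
Total vertical stress at mid-clay: σ_v = 18.1×3.3 + 18.8×1.8 = 93.57 kPa.
Pore pressure: u = 9.81×(5.1 − 0) = 50.031 kPa.
Initial effective stress: σ'_0 = σ_v − u = 93.57 − 50.031 = 43.539 kPa.
Stress increase at mid-clay by the 2:1 spreading method:
Δσ = qBL/((B+z)(L+z)) = 81.8×5.1×5.1/((5.1+5.1)(5.1+5.1)) = 20.45 kPa
Final effective stress: σ'_f = 43.539 + 20.45 = 63.989 kPa.
σ'_f = 63.989 > σ'_p = 57.3 kPa, so the stress path crosses the preconsolidation pressure — recompression up to σ'_p, then virgin compression beyond:
S_c = H/(1+e₀)·[C_r·log₁₀(σ'_p/σ'_0) + C_c·log₁₀(σ'_f/σ'_p)]
    = 3.6/1.7 × [0.067×log₁₀(57.3/43.539) + 0.32×log₁₀(63.989/57.3)]
    = 2.1176 × [0.0079915 + 0.015344] = 0.04942 m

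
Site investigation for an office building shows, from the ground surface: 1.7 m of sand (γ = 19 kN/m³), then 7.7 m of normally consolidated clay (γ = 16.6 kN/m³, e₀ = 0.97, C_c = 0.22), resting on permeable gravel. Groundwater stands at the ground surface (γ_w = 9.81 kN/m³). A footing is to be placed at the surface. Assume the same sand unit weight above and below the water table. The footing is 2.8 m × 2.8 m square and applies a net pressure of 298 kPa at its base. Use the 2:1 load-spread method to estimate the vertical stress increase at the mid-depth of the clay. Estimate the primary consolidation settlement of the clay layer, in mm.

Mid-depth of clay below the ground surface: z = 1.7 + 7.7/2 = 5.55 m.
Total vertical stress at mid-clay: σ_v = 19×1.7 + 16.6×3.85 = 96.21 kPa.
Pore pressure: u = 9.81×(5.55 − 0) = 54.446 kPa.
Initial effective stress: σ'_0 = σ_v − u = 96.21 − 54.446 = 41.764 kPa.
Stress increase at mid-clay by the 2:1 spreading method:
Δσ = qBL/((B+z)(L+z)) = 298×2.8×2.8/((2.8+5.55)(2.8+5.55)) = 33.509 kPa
Final effective stress: σ'_f = σ'_0 + Δσ = 41.764 + 33.509 = 75.273 kPa.
Normally consolidated clay, so the full stress increment lies on the virgin compression line:
S_c = C_c·H/(1+e₀)·log₁₀(σ'_f/σ'_0) = 0.22×7.7/(1+0.97)×log₁₀(75.273/41.764)
    = 0.8599 × 0.25584 = 0.22 m

S_c ≈ 220 mm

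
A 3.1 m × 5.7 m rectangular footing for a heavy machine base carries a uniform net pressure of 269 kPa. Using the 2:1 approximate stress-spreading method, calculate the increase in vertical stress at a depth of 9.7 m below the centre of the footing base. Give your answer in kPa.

By the 2:1 method the load spreads at 1 horizontal : 2 vertical, so at depth z the loaded area has grown by z in each plan dimension:
Δσ = qBL/((B+z)(L+z)) = 269×3.1×5.7/((3.1+9.7)(5.7+9.7)) = 24.113 kPa

Δσ_z ≈ 24.1 kPa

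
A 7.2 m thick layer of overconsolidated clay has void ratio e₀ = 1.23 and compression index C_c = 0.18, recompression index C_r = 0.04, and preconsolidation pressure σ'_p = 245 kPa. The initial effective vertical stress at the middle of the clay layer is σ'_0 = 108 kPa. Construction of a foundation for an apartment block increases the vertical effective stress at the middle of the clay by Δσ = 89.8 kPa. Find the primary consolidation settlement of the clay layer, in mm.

Final effective stress: σ'_f = 108 + 89.8 = 197.8 kPa.
σ'_f = 197.8 ≤ σ'_p = 245 kPa, so the clay remains overconsolidated and only the recompression index applies:
S_c = C_r·H/(1+e₀)·log₁₀(σ'_f/σ'_0) = 0.04×7.2/2.23×log₁₀(197.8/108)
    = 0.12915 × 0.2628 = 0.03394 m

S_c ≈ 33.9 mm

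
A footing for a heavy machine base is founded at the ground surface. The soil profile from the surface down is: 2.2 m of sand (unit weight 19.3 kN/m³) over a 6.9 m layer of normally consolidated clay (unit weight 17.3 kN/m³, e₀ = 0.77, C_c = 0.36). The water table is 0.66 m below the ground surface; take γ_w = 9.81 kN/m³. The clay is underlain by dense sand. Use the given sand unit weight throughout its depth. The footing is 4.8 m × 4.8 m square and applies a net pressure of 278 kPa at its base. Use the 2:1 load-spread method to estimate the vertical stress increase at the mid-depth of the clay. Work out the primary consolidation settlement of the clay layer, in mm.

Mid-depth of clay below the ground surface: z = 2.2 + 6.9/2 = 5.65 m.
Total vertical stress at mid-clay: σ_v = 19.3×2.2 + 17.3×3.45 = 102.15 kPa.
Pore pressure: u = 9.81×(5.65 − 0.66) = 48.952 kPa.
Initial effective stress: σ'_0 = σ_v − u = 102.15 − 48.952 = 53.198 kPa.
Stress increase at mid-clay by the 2:1 spreading method:
Δσ = qBL/((B+z)(L+z)) = 278×4.8×4.8/((4.8+5.65)(4.8+5.65)) = 58.654 kPa
Final effective stress: σ'_f = σ'_0 + Δσ = 53.198 + 58.654 = 111.85 kPa.
Normally consolidated clay, so the full stress increment lies on the virgin compression line:
S_c = C_c·H/(1+e₀)·log₁₀(σ'_f/σ'_0) = 0.36×6.9/(1+0.77)×log₁₀(111.85/53.198)
    = 1.4034 × 0.32274 = 0.4529 m

S_c ≈ 453 mm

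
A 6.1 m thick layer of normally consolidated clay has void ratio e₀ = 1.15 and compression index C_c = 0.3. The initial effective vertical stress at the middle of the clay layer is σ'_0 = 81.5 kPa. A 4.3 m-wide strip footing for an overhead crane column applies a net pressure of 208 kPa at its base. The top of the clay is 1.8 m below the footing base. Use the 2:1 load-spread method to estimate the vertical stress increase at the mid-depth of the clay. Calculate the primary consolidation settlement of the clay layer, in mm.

S_c ≈ 291 mm

Mid-depth of clay below the footing base: z = 1.8 + 6.1/2 = 4.85 m.
Stress increase at mid-clay by the 2:1 spreading method:
Δσ = qB/(B+z) = 208×4.3/(4.3+4.85) = 97.749 kPa
Final effective stress: σ'_f = σ'_0 + Δσ = 81.5 + 97.749 = 179.25 kPa.
Normally consolidated clay, so the full stress increment lies on the virgin compression line:
S_c = C_c·H/(1+e₀)·log₁₀(σ'_f/σ'_0) = 0.3×6.1/(1+1.15)×log₁₀(179.25/81.5)
    = 0.85116 × 0.3423 = 0.2914 m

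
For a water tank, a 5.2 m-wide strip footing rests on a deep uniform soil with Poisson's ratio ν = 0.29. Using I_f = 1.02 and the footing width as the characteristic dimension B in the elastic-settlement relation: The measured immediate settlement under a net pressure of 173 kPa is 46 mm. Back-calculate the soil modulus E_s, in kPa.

S_e = q·B·(1−ν²)/E_s · I_f  ⇒  E_s = q·B·(1−ν²)·I_f / S_e.
E_s = 173 × 5.2 × 0.9159 × 1.02 / 0.046 = 18270 kPa

E_s ≈ 18300 kPa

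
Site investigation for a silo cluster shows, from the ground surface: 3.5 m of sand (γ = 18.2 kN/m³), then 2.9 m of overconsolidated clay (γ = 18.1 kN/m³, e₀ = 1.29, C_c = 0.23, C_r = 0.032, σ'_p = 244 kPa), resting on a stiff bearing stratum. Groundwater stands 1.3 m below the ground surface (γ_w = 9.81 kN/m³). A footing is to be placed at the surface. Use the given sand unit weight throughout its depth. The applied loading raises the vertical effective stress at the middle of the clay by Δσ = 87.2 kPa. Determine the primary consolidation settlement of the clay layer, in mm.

Mid-depth of clay below the ground surface: z = 3.5 + 2.9/2 = 4.95 m.
Total vertical stress at mid-clay: σ_v = 18.2×3.5 + 18.1×1.45 = 89.945 kPa.
Pore pressure: u = 9.81×(4.95 − 1.3) = 35.806 kPa.
Initial effective stress: σ'_0 = σ_v − u = 89.945 − 35.806 = 54.139 kPa.
Final effective stress: σ'_f = 54.139 + 87.2 = 141.34 kPa.
σ'_f = 141.34 ≤ σ'_p = 244 kPa, so the clay remains overconsolidated and only the recompression index applies:
S_c = C_r·H/(1+e₀)·log₁₀(σ'_f/σ'_0) = 0.032×2.9/2.29×log₁₀(141.34/54.139)
    = 0.040525 × 0.41675 = 0.01689 m

S_c ≈ 16.9 mm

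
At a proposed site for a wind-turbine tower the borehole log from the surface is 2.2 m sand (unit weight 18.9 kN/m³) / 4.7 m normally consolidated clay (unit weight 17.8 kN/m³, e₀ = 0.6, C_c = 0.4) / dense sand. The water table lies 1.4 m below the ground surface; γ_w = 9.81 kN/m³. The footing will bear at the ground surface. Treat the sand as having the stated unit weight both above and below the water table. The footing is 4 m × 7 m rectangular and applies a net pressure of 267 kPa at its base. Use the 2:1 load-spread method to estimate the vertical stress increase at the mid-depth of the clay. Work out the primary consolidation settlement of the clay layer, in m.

S_c ≈ 0.456 m

Mid-depth of clay below the ground surface: z = 2.2 + 4.7/2 = 4.55 m.
Total vertical stress at mid-clay: σ_v = 18.9×2.2 + 17.8×2.35 = 83.41 kPa.
Pore pressure: u = 9.81×(4.55 − 1.4) = 30.902 kPa.
Initial effective stress: σ'_0 = σ_v − u = 83.41 − 30.902 = 52.508 kPa.
Stress increase at mid-clay by the 2:1 spreading method:
Δσ = qBL/((B+z)(L+z)) = 267×4×7/((4+4.55)(7+4.55)) = 75.704 kPa
Final effective stress: σ'_f = σ'_0 + Δσ = 52.508 + 75.704 = 128.21 kPa.
Normally consolidated clay, so the full stress increment lies on the virgin compression line:
S_c = C_c·H/(1+e₀)·log₁₀(σ'_f/σ'_0) = 0.4×4.7/(1+0.6)×log₁₀(128.21/52.508)
    = 1.175 × 0.3877 = 0.4555 m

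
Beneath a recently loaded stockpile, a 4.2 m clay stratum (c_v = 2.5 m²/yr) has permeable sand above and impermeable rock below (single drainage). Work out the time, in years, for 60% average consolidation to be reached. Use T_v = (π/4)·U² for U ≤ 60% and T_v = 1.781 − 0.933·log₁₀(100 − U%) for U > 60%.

Drainage path length: H_d = H = 4.2 m (single drainage).
U ≤ 60%: T_v = (π/4)·U² = (π/4)×0.6² = 0.28274.
t = T_v·H_d²/c_v = 0.28274×4.2²/2.5 = 1.995 years.

t ≈ 2 years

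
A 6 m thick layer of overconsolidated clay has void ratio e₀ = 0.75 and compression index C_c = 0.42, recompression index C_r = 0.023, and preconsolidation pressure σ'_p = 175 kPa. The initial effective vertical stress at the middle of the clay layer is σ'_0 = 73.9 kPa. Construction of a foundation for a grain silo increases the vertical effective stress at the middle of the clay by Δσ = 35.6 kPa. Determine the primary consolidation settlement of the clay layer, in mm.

S_c ≈ 13.5 mm

Final effective stress: σ'_f = 73.9 + 35.6 = 109.5 kPa.
σ'_f = 109.5 ≤ σ'_p = 175 kPa, so the clay remains overconsolidated and only the recompression index applies:
S_c = C_r·H/(1+e₀)·log₁₀(σ'_f/σ'_0) = 0.023×6/1.75×log₁₀(109.5/73.9)
    = 0.078858 × 0.17077 = 0.01347 m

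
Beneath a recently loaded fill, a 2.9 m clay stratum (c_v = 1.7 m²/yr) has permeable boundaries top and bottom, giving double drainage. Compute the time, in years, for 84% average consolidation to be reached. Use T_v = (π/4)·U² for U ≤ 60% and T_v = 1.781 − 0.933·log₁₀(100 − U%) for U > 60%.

Drainage path length: H_d = H/2 = 1.45 m (double drainage).
U > 60%: T_v = 1.781 − 0.933·log₁₀(100 − 84) = 0.65756.
t = T_v·H_d²/c_v = 0.65756×1.45²/1.7 = 0.8132 years.

t ≈ 0.813 years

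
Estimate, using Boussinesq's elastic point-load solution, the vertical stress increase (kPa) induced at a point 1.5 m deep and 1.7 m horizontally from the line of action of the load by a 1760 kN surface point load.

Δσ_z ≈ 47.3 kPa

Boussinesq vertical stress below a point load on an elastic half-space:
Δσ_z = 3P/(2πz²) · [1 + (r/z)²]^(−5/2)
r/z = 1.7/1.5 = 1.1333; [1+(r/z)²]^(−5/2) = 0.12678.
Δσ_z = 3×1760/(2π×1.5²) × 0.12678 = 373.48 × 0.12678 = 47.35 kPa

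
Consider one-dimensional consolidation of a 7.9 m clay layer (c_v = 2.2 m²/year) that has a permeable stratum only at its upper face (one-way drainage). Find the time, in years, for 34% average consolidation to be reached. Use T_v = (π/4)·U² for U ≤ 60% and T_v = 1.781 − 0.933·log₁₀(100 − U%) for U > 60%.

t ≈ 2.58 years

Drainage path length: H_d = H = 7.9 m (single drainage).
U ≤ 60%: T_v = (π/4)·U² = (π/4)×0.34² = 0.090792.
t = T_v·H_d²/c_v = 0.090792×7.9²/2.2 = 2.576 years.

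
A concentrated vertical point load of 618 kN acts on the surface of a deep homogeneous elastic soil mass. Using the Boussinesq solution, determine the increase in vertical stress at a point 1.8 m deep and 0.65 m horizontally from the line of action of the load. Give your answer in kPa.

Boussinesq vertical stress below a point load on an elastic half-space:
Δσ_z = 3P/(2πz²) · [1 + (r/z)²]^(−5/2)
r/z = 0.65/1.8 = 0.36111; [1+(r/z)²]^(−5/2) = 0.73607.
Δσ_z = 3×618/(2π×1.8²) × 0.73607 = 91.072 × 0.73607 = 67.04 kPa

Δσ_z ≈ 67 kPa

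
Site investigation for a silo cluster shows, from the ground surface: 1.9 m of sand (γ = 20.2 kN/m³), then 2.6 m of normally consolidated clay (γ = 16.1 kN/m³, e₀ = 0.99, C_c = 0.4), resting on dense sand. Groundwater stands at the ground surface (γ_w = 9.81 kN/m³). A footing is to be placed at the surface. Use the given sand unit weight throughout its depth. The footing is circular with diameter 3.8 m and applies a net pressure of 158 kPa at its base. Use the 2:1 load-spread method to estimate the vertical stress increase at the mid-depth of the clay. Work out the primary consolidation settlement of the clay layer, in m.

Mid-depth of clay below the ground surface: z = 1.9 + 2.6/2 = 3.2 m.
Total vertical stress at mid-clay: σ_v = 20.2×1.9 + 16.1×1.3 = 59.31 kPa.
Pore pressure: u = 9.81×(3.2 − 0) = 31.392 kPa.
Initial effective stress: σ'_0 = σ_v − u = 59.31 − 31.392 = 27.918 kPa.
Stress increase at mid-clay by the 2:1 spreading method:
Δσ ≈ qD²/(D+z)² = 158×3.8²/(3.8+3.2)² = 46.562 kPa
Final effective stress: σ'_f = σ'_0 + Δσ = 27.918 + 46.562 = 74.48 kPa.
Normally consolidated clay, so the full stress increment lies on the virgin compression line:
S_c = C_c·H/(1+e₀)·log₁₀(σ'_f/σ'_0) = 0.4×2.6/(1+0.99)×log₁₀(74.48/27.918)
    = 0.52261 × 0.42616 = 0.2227 m

S_c ≈ 0.223 m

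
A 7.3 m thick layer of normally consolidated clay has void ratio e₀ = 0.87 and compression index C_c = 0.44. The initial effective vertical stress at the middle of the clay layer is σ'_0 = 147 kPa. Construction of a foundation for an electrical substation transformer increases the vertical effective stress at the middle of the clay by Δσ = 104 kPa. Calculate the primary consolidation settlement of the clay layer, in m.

S_c ≈ 0.399 m

Final effective stress: σ'_f = σ'_0 + Δσ = 147 + 104 = 251 kPa.
Normally consolidated clay, so the full stress increment lies on the virgin compression line:
S_c = C_c·H/(1+e₀)·log₁₀(σ'_f/σ'_0) = 0.44×7.3/(1+0.87)×log₁₀(251/147)
    = 1.7176 × 0.23236 = 0.3991 m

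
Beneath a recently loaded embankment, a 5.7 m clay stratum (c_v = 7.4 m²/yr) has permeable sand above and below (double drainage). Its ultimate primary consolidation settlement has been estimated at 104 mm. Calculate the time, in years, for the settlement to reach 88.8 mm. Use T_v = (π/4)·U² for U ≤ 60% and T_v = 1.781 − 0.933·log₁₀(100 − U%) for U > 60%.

t ≈ 0.762 years

Drainage path length: H_d = H/2 = 2.85 m (double drainage).
U = S(t)/S_ult = 88.8/104 = 0.8538.
U > 60%: T_v = 1.781 − 0.933·log₁₀(100 − 85.385) = 0.69423.
t = T_v·H_d²/c_v = 0.69423×2.85²/7.4 = 0.762 years.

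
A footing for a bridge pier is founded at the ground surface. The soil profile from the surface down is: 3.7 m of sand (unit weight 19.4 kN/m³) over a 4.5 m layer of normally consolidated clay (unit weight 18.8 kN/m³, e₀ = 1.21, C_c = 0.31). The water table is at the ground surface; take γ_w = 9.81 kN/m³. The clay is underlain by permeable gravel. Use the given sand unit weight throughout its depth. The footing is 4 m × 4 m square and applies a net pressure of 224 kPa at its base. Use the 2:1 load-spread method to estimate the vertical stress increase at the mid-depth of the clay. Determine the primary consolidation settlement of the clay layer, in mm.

S_c ≈ 137 mm

Mid-depth of clay below the ground surface: z = 3.7 + 4.5/2 = 5.95 m.
Total vertical stress at mid-clay: σ_v = 19.4×3.7 + 18.8×2.25 = 114.08 kPa.
Pore pressure: u = 9.81×(5.95 − 0) = 58.37 kPa.
Initial effective stress: σ'_0 = σ_v − u = 114.08 − 58.37 = 55.71 kPa.
Stress increase at mid-clay by the 2:1 spreading method:
Δσ = qBL/((B+z)(L+z)) = 224×4×4/((4+5.95)(4+5.95)) = 36.201 kPa
Final effective stress: σ'_f = σ'_0 + Δσ = 55.71 + 36.201 = 91.911 kPa.
Normally consolidated clay, so the full stress increment lies on the virgin compression line:
S_c = C_c·H/(1+e₀)·log₁₀(σ'_f/σ'_0) = 0.31×4.5/(1+1.21)×log₁₀(91.911/55.71)
    = 0.63122 × 0.21743 = 0.1372 m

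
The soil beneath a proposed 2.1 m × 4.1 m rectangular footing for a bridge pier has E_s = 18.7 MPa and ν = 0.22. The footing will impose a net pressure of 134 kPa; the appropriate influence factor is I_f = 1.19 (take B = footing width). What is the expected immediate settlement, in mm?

S_e ≈ 17 mm

Immediate (elastic) settlement: S_e = q·B·(1−ν²)/E_s · I_f.
E_s = 18.7 MPa = 18700 kPa.
S_e = 134 × 2.1 × (1 − 0.22²) / 18700 × 1.19
    = 134 × 2.1 × 0.9516 / 18700 × 1.19
    = 0.01704 m = 17.04 mm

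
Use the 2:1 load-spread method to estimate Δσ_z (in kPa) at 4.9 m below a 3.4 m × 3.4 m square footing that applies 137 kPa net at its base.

Δσ_z ≈ 23 kPa

By the 2:1 method the load spreads at 1 horizontal : 2 vertical, so at depth z the loaded area has grown by z in each plan dimension:
Δσ = qBL/((B+z)(L+z)) = 137×3.4×3.4/((3.4+4.9)(3.4+4.9)) = 22.989 kPa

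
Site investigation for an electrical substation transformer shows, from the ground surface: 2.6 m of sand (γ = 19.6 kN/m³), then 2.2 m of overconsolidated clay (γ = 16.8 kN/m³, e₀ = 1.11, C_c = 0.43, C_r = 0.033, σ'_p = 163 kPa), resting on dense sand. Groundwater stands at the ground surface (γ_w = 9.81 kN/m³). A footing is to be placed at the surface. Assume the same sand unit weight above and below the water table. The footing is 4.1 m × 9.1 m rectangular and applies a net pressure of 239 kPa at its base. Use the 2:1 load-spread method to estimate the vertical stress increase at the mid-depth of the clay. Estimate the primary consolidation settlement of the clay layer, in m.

S_c ≈ 0.0195 m

Mid-depth of clay below the ground surface: z = 2.6 + 2.2/2 = 3.7 m.
Total vertical stress at mid-clay: σ_v = 19.6×2.6 + 16.8×1.1 = 69.44 kPa.
Pore pressure: u = 9.81×(3.7 − 0) = 36.297 kPa.
Initial effective stress: σ'_0 = σ_v − u = 69.44 − 36.297 = 33.143 kPa.
Stress increase at mid-clay by the 2:1 spreading method:
Δσ = qBL/((B+z)(L+z)) = 239×4.1×9.1/((4.1+3.7)(9.1+3.7)) = 89.314 kPa
Final effective stress: σ'_f = 33.143 + 89.314 = 122.46 kPa.
σ'_f = 122.46 ≤ σ'_p = 163 kPa, so the clay remains overconsolidated and only the recompression index applies:
S_c = C_r·H/(1+e₀)·log₁₀(σ'_f/σ'_0) = 0.033×2.2/2.11×log₁₀(122.46/33.143)
    = 0.034409 × 0.5676 = 0.01953 m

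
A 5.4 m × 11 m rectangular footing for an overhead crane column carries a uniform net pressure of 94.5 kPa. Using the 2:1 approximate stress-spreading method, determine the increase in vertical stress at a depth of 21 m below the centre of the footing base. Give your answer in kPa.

Δσ_z ≈ 6.64 kPa

By the 2:1 method the load spreads at 1 horizontal : 2 vertical, so at depth z the loaded area has grown by z in each plan dimension:
Δσ = qBL/((B+z)(L+z)) = 94.5×5.4×11/((5.4+21)(11+21)) = 6.6445 kPa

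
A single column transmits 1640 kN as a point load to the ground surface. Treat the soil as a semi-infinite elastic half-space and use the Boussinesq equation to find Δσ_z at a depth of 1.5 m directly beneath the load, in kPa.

Δσ_z ≈ 348 kPa

Boussinesq vertical stress below a point load on an elastic half-space:
Δσ_z = 3P/(2πz²) · [1 + (r/z)²]^(−5/2)
r/z = 0/1.5 = 0; [1+(r/z)²]^(−5/2) = 1.
Δσ_z = 3×1640/(2π×1.5²) × 1 = 348.02 × 1 = 348 kPa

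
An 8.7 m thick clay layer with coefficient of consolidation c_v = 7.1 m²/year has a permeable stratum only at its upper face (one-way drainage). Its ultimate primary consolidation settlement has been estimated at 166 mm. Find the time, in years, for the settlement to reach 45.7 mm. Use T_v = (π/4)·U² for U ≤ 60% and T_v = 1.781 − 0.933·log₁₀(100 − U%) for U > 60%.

t ≈ 0.635 years

Drainage path length: H_d = H = 8.7 m (single drainage).
U = S(t)/S_ult = 45.7/166 = 0.2753.
U ≤ 60%: T_v = (π/4)·U² = (π/4)×0.2753² = 0.059526.
t = T_v·H_d²/c_v = 0.059526×8.7²/7.1 = 0.6346 years.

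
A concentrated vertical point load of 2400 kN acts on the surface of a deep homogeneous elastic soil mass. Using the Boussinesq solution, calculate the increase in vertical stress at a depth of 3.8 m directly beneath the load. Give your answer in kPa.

Boussinesq vertical stress below a point load on an elastic half-space:
Δσ_z = 3P/(2πz²) · [1 + (r/z)²]^(−5/2)
r/z = 0/3.8 = 0; [1+(r/z)²]^(−5/2) = 1.
Δσ_z = 3×2400/(2π×3.8²) × 1 = 79.357 × 1 = 79.36 kPa

Δσ_z ≈ 79.4 kPa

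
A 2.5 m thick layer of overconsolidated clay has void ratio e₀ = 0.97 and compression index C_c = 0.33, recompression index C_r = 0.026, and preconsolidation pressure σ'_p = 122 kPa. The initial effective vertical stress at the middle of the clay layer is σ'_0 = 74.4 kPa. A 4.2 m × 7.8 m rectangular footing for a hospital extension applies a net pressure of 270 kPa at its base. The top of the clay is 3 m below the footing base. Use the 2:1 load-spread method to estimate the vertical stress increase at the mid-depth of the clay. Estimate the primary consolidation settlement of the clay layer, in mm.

S_c ≈ 57.8 mm

Mid-depth of clay below the footing base: z = 3 + 2.5/2 = 4.25 m.
Stress increase at mid-clay by the 2:1 spreading method:
Δσ = qBL/((B+z)(L+z)) = 270×4.2×7.8/((4.2+4.25)(7.8+4.25)) = 86.869 kPa
Final effective stress: σ'_f = 74.4 + 86.869 = 161.27 kPa.
σ'_f = 161.27 > σ'_p = 122 kPa, so the stress path crosses the preconsolidation pressure — recompression up to σ'_p, then virgin compression beyond:
S_c = H/(1+e₀)·[C_r·log₁₀(σ'_p/σ'_0) + C_c·log₁₀(σ'_f/σ'_p)]
    = 2.5/1.97 × [0.026×log₁₀(122/74.4) + 0.33×log₁₀(161.27/122)]
    = 1.269 × [0.0055845 + 0.039994] = 0.05784 m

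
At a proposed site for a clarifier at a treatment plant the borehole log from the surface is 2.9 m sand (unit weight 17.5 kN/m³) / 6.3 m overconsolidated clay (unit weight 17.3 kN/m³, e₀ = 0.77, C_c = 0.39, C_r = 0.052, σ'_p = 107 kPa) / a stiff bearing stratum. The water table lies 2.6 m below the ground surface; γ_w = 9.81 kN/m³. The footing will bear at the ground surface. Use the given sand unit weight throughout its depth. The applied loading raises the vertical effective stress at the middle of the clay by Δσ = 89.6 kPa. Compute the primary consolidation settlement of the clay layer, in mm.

S_c ≈ 279 mm

Mid-depth of clay below the ground surface: z = 2.9 + 6.3/2 = 6.05 m.
Total vertical stress at mid-clay: σ_v = 17.5×2.9 + 17.3×3.15 = 105.25 kPa.
Pore pressure: u = 9.81×(6.05 − 2.6) = 33.845 kPa.
Initial effective stress: σ'_0 = σ_v − u = 105.25 − 33.845 = 71.405 kPa.
Final effective stress: σ'_f = 71.405 + 89.6 = 161 kPa.
σ'_f = 161 > σ'_p = 107 kPa, so the stress path crosses the preconsolidation pressure — recompression up to σ'_p, then virgin compression beyond:
S_c = H/(1+e₀)·[C_r·log₁₀(σ'_p/σ'_0) + C_c·log₁₀(σ'_f/σ'_p)]
    = 6.3/1.77 × [0.052×log₁₀(107/71.405) + 0.39×log₁₀(161/107)]
    = 3.5593 × [0.0091341 + 0.069202] = 0.2788 m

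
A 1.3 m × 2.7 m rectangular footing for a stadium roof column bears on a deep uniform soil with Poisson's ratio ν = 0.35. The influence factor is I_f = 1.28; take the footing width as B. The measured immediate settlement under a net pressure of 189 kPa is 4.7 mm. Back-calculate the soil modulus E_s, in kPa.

E_s ≈ 58700 kPa

S_e = q·B·(1−ν²)/E_s · I_f  ⇒  E_s = q·B·(1−ν²)·I_f / S_e.
E_s = 189 × 1.3 × 0.8775 × 1.28 / 0.0047 = 58720 kPa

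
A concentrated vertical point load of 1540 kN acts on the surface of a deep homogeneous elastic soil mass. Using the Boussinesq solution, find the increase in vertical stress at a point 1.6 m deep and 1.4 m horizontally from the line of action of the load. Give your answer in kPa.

Boussinesq vertical stress below a point load on an elastic half-space:
Δσ_z = 3P/(2πz²) · [1 + (r/z)²]^(−5/2)
r/z = 1.4/1.6 = 0.875; [1+(r/z)²]^(−5/2) = 0.24141.
Δσ_z = 3×1540/(2π×1.6²) × 0.24141 = 287.22 × 0.24141 = 69.34 kPa

Δσ_z ≈ 69.3 kPa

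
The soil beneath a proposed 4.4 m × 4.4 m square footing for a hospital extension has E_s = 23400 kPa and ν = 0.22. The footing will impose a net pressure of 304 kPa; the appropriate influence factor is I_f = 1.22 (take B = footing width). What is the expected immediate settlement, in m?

S_e ≈ 0.0664 m

Immediate (elastic) settlement: S_e = q·B·(1−ν²)/E_s · I_f.
S_e = 304 × 4.4 × (1 − 0.22²) / 23400 × 1.22
    = 304 × 4.4 × 0.9516 / 23400 × 1.22
    = 0.06636 m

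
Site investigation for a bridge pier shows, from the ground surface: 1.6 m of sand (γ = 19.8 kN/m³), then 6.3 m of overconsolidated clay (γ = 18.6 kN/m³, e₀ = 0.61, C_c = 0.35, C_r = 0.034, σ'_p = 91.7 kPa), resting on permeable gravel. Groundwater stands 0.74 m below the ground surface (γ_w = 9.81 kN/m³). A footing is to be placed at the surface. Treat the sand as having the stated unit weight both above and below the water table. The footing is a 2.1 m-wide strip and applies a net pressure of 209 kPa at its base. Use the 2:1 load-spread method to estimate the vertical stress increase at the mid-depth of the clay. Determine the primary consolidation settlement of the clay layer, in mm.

Mid-depth of clay below the ground surface: z = 1.6 + 6.3/2 = 4.75 m.
Total vertical stress at mid-clay: σ_v = 19.8×1.6 + 18.6×3.15 = 90.27 kPa.
Pore pressure: u = 9.81×(4.75 − 0.74) = 39.338 kPa.
Initial effective stress: σ'_0 = σ_v − u = 90.27 − 39.338 = 50.932 kPa.
Stress increase at mid-clay by the 2:1 spreading method:
Δσ = qB/(B+z) = 209×2.1/(2.1+4.75) = 64.073 kPa
Final effective stress: σ'_f = 50.932 + 64.073 = 115 kPa.
σ'_f = 115 > σ'_p = 91.7 kPa, so the stress path crosses the preconsolidation pressure — recompression up to σ'_p, then virgin compression beyond:
S_c = H/(1+e₀)·[C_r·log₁₀(σ'_p/σ'_0) + C_c·log₁₀(σ'_f/σ'_p)]
    = 6.3/1.61 × [0.034×log₁₀(91.7/50.932) + 0.35×log₁₀(115/91.7)]
    = 3.913 × [0.0086829 + 0.034415] = 0.1686 m

S_c ≈ 169 mm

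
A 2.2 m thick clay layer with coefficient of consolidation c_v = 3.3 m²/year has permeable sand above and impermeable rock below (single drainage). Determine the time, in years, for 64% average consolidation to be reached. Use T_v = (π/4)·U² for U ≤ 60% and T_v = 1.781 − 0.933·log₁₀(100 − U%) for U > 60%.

t ≈ 0.482 years

Drainage path length: H_d = H = 2.2 m (single drainage).
U > 60%: T_v = 1.781 − 0.933·log₁₀(100 − 64) = 0.32897.
t = T_v·H_d²/c_v = 0.32897×2.2²/3.3 = 0.4825 years.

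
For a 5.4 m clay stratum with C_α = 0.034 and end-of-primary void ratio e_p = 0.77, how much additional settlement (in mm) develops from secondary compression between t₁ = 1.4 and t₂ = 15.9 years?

S_s ≈ 109 mm

Secondary compression: S_s = C_α·H/(1+e_p)·log₁₀(t₂/t₁)
S_s = 0.034×5.4/(1+0.77)×log₁₀(15.9/1.4)
    = 0.1037 × 1.055 = 0.1095 m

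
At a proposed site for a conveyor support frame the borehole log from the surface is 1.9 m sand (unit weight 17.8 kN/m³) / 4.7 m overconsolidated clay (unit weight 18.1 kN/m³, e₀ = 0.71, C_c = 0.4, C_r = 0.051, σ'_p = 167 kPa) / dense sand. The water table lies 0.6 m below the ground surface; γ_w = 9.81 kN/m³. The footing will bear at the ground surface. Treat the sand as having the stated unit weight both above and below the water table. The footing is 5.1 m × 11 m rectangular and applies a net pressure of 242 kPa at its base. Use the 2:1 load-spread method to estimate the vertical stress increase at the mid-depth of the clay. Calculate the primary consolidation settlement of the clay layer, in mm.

S_c ≈ 73.6 mm

Mid-depth of clay below the ground surface: z = 1.9 + 4.7/2 = 4.25 m.
Total vertical stress at mid-clay: σ_v = 17.8×1.9 + 18.1×2.35 = 76.355 kPa.
Pore pressure: u = 9.81×(4.25 − 0.6) = 35.806 kPa.
Initial effective stress: σ'_0 = σ_v − u = 76.355 − 35.806 = 40.549 kPa.
Stress increase at mid-clay by the 2:1 spreading method:
Δσ = qBL/((B+z)(L+z)) = 242×5.1×11/((5.1+4.25)(11+4.25)) = 95.213 kPa
Final effective stress: σ'_f = 40.549 + 95.213 = 135.76 kPa.
σ'_f = 135.76 ≤ σ'_p = 167 kPa, so the clay remains overconsolidated and only the recompression index applies:
S_c = C_r·H/(1+e₀)·log₁₀(σ'_f/σ'_0) = 0.051×4.7/1.71×log₁₀(135.76/40.549)
    = 0.14017 × 0.52479 = 0.07356 m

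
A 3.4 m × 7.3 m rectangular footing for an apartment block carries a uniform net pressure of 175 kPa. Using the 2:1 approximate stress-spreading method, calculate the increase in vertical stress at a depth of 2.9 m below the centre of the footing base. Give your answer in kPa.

Δσ_z ≈ 67.6 kPa

By the 2:1 method the load spreads at 1 horizontal : 2 vertical, so at depth z the loaded area has grown by z in each plan dimension:
Δσ = qBL/((B+z)(L+z)) = 175×3.4×7.3/((3.4+2.9)(7.3+2.9)) = 67.593 kPa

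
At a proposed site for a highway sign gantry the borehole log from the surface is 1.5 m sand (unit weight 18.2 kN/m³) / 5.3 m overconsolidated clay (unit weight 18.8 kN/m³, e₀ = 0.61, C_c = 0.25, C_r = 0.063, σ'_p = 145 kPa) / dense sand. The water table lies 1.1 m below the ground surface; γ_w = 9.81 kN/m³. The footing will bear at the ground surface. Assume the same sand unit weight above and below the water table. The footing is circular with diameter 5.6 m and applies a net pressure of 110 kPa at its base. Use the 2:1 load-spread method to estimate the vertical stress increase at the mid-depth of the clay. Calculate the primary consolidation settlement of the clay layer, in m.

Mid-depth of clay below the ground surface: z = 1.5 + 5.3/2 = 4.15 m.
Total vertical stress at mid-clay: σ_v = 18.2×1.5 + 18.8×2.65 = 77.12 kPa.
Pore pressure: u = 9.81×(4.15 − 1.1) = 29.921 kPa.
Initial effective stress: σ'_0 = σ_v − u = 77.12 − 29.921 = 47.199 kPa.
Stress increase at mid-clay by the 2:1 spreading method:
Δσ ≈ qD²/(D+z)² = 110×5.6²/(5.6+4.15)² = 36.288 kPa
Final effective stress: σ'_f = 47.199 + 36.288 = 83.487 kPa.
σ'_f = 83.487 ≤ σ'_p = 145 kPa, so the clay remains overconsolidated and only the recompression index applies:
S_c = C_r·H/(1+e₀)·log₁₀(σ'_f/σ'_0) = 0.063×5.3/1.61×log₁₀(83.487/47.199)
    = 0.20739 × 0.24769 = 0.05137 m

S_c ≈ 0.0514 m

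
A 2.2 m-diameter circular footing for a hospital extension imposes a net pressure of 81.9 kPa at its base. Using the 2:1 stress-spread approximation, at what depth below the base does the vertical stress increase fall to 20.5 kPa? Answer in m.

z ≈ 2.2 m

2:1 spreading — at depth z the loaded area has grown by z in each plan dimension:
qD²/(D+z)² = Δσ_z ⇒ z = D(√(q/Δσ_z) − 1) = 2.2×(√(81.9/20.5) − 1) = 2.197 m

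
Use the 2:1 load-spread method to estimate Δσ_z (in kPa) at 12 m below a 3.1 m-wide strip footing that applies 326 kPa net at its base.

By the 2:1 method the load spreads at 1 horizontal : 2 vertical, so at depth z the loaded area has grown by z in each plan dimension:
Δσ = qB/(B+z) = 326×3.1/(3.1+12) = 66.927 kPa

Δσ_z ≈ 66.9 kPa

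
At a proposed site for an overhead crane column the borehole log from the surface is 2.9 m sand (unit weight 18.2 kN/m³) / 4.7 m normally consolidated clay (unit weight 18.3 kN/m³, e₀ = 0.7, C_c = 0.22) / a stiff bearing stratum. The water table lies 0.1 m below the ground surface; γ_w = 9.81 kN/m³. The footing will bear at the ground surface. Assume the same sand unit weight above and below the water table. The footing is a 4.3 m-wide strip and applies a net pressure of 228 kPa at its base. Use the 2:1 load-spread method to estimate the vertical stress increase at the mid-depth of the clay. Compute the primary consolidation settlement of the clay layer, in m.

Mid-depth of clay below the ground surface: z = 2.9 + 4.7/2 = 5.25 m.
Total vertical stress at mid-clay: σ_v = 18.2×2.9 + 18.3×2.35 = 95.785 kPa.
Pore pressure: u = 9.81×(5.25 − 0.1) = 50.522 kPa.
Initial effective stress: σ'_0 = σ_v − u = 95.785 − 50.522 = 45.263 kPa.
Stress increase at mid-clay by the 2:1 spreading method:
Δσ = qB/(B+z) = 228×4.3/(4.3+5.25) = 102.66 kPa
Final effective stress: σ'_f = σ'_0 + Δσ = 45.263 + 102.66 = 147.92 kPa.
Normally consolidated clay, so the full stress increment lies on the virgin compression line:
S_c = C_c·H/(1+e₀)·log₁₀(σ'_f/σ'_0) = 0.22×4.7/(1+0.7)×log₁₀(147.92/45.263)
    = 0.60824 × 0.51428 = 0.3128 m

S_c ≈ 0.313 m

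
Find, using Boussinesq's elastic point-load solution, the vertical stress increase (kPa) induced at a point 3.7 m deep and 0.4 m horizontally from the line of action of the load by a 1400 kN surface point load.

Boussinesq vertical stress below a point load on an elastic half-space:
Δσ_z = 3P/(2πz²) · [1 + (r/z)²]^(−5/2)
r/z = 0.4/3.7 = 0.10811; [1+(r/z)²]^(−5/2) = 0.97137.
Δσ_z = 3×1400/(2π×3.7²) × 0.97137 = 48.828 × 0.97137 = 47.43 kPa

Δσ_z ≈ 47.4 kPa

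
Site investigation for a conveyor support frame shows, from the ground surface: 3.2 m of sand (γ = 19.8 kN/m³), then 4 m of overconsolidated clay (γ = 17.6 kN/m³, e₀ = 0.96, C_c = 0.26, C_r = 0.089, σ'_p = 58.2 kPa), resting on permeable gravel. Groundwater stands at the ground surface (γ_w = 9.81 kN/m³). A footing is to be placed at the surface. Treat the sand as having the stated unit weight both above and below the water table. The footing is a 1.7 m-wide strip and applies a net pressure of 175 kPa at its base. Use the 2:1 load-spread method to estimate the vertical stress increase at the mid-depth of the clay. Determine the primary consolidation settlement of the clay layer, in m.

Mid-depth of clay below the ground surface: z = 3.2 + 4/2 = 5.2 m.
Total vertical stress at mid-clay: σ_v = 19.8×3.2 + 17.6×2 = 98.56 kPa.
Pore pressure: u = 9.81×(5.2 − 0) = 51.012 kPa.
Initial effective stress: σ'_0 = σ_v − u = 98.56 − 51.012 = 47.548 kPa.
Stress increase at mid-clay by the 2:1 spreading method:
Δσ = qB/(B+z) = 175×1.7/(1.7+5.2) = 43.116 kPa
Final effective stress: σ'_f = 47.548 + 43.116 = 90.664 kPa.
σ'_f = 90.664 > σ'_p = 58.2 kPa, so the stress path crosses the preconsolidation pressure — recompression up to σ'_p, then virgin compression beyond:
S_c = H/(1+e₀)·[C_r·log₁₀(σ'_p/σ'_0) + C_c·log₁₀(σ'_f/σ'_p)]
    = 4/1.96 × [0.089×log₁₀(58.2/47.548) + 0.26×log₁₀(90.664/58.2)]
    = 2.0408 × [0.0078134 + 0.050053] = 0.1181 m

S_c ≈ 0.118 m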